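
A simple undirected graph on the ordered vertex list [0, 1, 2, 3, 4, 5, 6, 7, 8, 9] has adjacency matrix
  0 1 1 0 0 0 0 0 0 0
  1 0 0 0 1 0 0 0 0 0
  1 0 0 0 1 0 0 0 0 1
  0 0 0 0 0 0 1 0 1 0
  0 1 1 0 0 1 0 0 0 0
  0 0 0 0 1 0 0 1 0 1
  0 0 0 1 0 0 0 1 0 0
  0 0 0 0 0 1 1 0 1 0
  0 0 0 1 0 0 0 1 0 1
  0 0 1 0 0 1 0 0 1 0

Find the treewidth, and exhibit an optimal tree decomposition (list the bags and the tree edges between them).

Each bag holds 3 vertices, so the decomposition has width 2, which upper-bounds the treewidth. For the lower bound, G contains the cycle 6–3–8–7–6, so G is not a forest; only forests have treewidth ≤ 1, hence tw(G) ≥ 2. Hence tw(G) = 2 exactly.

Treewidth 2.
Bags: B1 = {3, 6, 7}  B2 = {3, 7, 8}  B3 = {5, 7, 8}  B4 = {5, 8, 9}  B5 = {4, 5, 9}  B6 = {2, 4, 9}  B7 = {1, 2, 4}  B8 = {0, 1, 2}
Tree: B1–B2, B2–B3, B3–B4, B4–B5, B5–B6, B6–B7, B7–B8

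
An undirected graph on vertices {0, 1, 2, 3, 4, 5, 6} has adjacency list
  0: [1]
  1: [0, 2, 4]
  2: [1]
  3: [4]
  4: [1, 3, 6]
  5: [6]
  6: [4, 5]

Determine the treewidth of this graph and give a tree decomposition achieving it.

Treewidth 1.
Bags: B1 = {1, 4}  B2 = {4, 6}  B3 = {3, 4}  B4 = {5, 6}  B5 = {0, 1}  B6 = {1, 2}
Tree: B1–B2, B2–B3, B2–B4, B1–B5, B1–B6

The largest bag has 2 vertices, giving width 1; this decomposition certifies tw(G) ≤ 1. Any graph with an edge has treewidth ≥ 1, and G has the edge 1–4. Hence tw(G) = 1 exactly.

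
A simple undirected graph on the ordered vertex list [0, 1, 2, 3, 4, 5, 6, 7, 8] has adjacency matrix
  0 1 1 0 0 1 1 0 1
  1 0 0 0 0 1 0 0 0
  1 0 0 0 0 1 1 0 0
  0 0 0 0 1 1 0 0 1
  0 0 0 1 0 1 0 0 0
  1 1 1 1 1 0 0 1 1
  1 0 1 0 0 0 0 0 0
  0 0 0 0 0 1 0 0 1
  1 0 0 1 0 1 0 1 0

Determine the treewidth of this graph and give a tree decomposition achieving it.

Treewidth 2.
Bags: B1 = {0, 2, 5}  B2 = {0, 5, 8}  B3 = {3, 5, 8}  B4 = {0, 2, 6}  B5 = {3, 4, 5}  B6 = {0, 1, 5}  B7 = {5, 7, 8}
Tree: B1–B2, B2–B3, B1–B4, B3–B5, B1–B6, B3–B7

Each bag holds 3 vertices, so the decomposition has width 2, which upper-bounds the treewidth. Conversely, {0, 5, 8} is a clique of size 3, and the vertices of any clique must share a bag in every tree decomposition; so some bag has ≥ 3 vertices and tw(G) ≥ 2. Combining the bounds, tw(G) = 2.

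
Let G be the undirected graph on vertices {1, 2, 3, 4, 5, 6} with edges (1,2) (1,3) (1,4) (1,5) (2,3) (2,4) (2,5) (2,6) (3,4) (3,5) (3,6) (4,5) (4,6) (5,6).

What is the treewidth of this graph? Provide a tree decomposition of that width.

Each bag holds 5 vertices, so the decomposition has width 4, which upper-bounds the treewidth. Conversely, {1, 2, 3, 4, 5} is a clique of size 5, and the vertices of any clique must share a bag in every tree decomposition; so some bag has ≥ 5 vertices and tw(G) ≥ 4. Therefore the treewidth is 4.

Treewidth 4.
One optimal decomposition is:
Bags: B1 = {1, 2, 3, 4, 5}  B2 = {2, 3, 4, 5, 6}
Tree: B1–B2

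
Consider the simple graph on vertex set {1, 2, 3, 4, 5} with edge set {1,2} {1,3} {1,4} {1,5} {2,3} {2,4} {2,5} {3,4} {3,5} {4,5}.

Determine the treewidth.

A width-4 tree decomposition is:
Bags: B1 = {1, 2, 3, 4, 5}
Tree: (single bag)
A single bag containing all 5 vertices is trivially a valid decomposition of width 4. Conversely, {1, 2, 3, 4, 5} is a clique of size 5, and the vertices of any clique must share a bag in every tree decomposition; so some bag has ≥ 5 vertices and tw(G) ≥ 4. Hence tw(G) = 4 exactly.

4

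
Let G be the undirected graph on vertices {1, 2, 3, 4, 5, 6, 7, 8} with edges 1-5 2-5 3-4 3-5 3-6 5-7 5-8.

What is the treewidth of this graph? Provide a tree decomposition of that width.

Treewidth 1.
One optimal decomposition is:
Bags: B1 = {1, 5}  B2 = {3, 5}  B3 = {5, 7}  B4 = {5, 8}  B5 = {3, 4}  B6 = {2, 5}  B7 = {3, 6}
Tree: B1–B2, B1–B3, B1–B4, B2–B5, B2–B6, B5–B7

Each bag holds 2 vertices, so the decomposition has width 1, which upper-bounds the treewidth. G has an edge, so its treewidth is at least 1. Therefore the treewidth is 1.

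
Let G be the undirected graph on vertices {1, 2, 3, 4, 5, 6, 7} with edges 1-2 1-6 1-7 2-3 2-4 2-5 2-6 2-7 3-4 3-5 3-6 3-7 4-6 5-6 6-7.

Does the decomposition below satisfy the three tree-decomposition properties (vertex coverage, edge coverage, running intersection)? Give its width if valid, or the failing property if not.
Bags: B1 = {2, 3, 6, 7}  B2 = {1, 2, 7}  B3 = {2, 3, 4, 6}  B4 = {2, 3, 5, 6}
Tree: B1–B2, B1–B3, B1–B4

No — edge (6,1) lies in no bag.

A tree decomposition must satisfy three properties: every vertex lies in some bag; for every edge, both endpoints lie together in some bag; and for every vertex, the bags containing it form a connected subtree. Here edge (6,1) lies in no bag, so the decomposition is invalid.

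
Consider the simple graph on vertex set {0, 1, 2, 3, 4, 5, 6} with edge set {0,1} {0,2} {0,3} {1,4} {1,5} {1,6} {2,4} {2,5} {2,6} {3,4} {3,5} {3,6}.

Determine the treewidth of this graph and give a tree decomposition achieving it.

Treewidth 3.
Bags: B1 = {1, 2, 3, 5}  B2 = {1, 2, 3, 6}  B3 = {1, 2, 3, 4}  B4 = {0, 1, 2, 3}
Tree: B1–B2, B2–B3, B3–B4

Each bag holds 4 vertices, so the decomposition has width 3, which upper-bounds the treewidth. For the lower bound: the 4 vertex sets {2,5}, {1,6}, {3}, {4} are disjoint, each induces a connected subgraph, and every pair is joined by at least one edge of G. Contracting each set to a single vertex therefore yields K_{4} as a minor, and since treewidth is minor-monotone, tw(G) ≥ tw(K_{4}) = 3. Hence tw(G) = 3 exactly.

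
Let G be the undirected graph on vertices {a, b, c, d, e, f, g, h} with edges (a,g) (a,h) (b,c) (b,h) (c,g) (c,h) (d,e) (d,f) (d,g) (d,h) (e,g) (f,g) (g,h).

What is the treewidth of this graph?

A width-2 tree decomposition is:
Bags: B1 = {c, g, h}  B2 = {a, g, h}  B3 = {d, g, h}  B4 = {b, c, h}  B5 = {d, f, g}  B6 = {d, e, g}
Tree: B1–B2, B1–B3, B1–B4, B3–B5, B5–B6
Each bag holds 3 vertices, so the decomposition has width 2, which upper-bounds the treewidth. On the other hand G contains the 3-clique {d, e, g}. A clique must lie in a single bag of any decomposition, so no decomposition can have width below 2. The upper and lower bounds meet at 2, so that is the treewidth.

2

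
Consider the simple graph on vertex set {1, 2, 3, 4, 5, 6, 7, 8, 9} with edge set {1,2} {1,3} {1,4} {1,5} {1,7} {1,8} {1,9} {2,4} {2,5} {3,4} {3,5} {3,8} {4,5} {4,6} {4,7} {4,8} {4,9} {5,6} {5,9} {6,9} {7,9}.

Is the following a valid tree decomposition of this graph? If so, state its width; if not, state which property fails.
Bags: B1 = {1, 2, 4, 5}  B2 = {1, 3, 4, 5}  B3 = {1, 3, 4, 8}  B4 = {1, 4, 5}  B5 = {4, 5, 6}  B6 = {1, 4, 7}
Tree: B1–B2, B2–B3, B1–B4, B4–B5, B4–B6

No — vertex 9 appears in no bag.

A tree decomposition must satisfy three properties: every vertex lies in some bag; for every edge, both endpoints lie together in some bag; and for every vertex, the bags containing it form a connected subtree. Here vertex 9 appears in no bag, so the decomposition is invalid.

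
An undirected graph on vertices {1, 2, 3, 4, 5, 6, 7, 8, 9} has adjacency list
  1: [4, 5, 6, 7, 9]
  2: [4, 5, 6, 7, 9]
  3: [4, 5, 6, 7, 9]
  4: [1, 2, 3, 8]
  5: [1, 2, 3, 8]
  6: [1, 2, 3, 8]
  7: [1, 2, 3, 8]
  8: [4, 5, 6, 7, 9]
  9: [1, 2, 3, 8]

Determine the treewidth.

4

A width-4 tree decomposition is:
Bags: B1 = {1, 2, 3, 7, 8}  B2 = {1, 2, 3, 5, 8}  B3 = {1, 2, 3, 6, 8}  B4 = {1, 2, 3, 8, 9}  B5 = {1, 2, 3, 4, 8}
Tree: B1–B2, B2–B3, B3–B4, B4–B5
Every bag has size at most 5, so the width is 5 − 1 = 4 and tw(G) ≤ 4. For the lower bound: the 5 vertex sets {3,7}, {2,5}, {1,6}, {8}, {9} are disjoint, each induces a connected subgraph, and every pair is joined by at least one edge of G. Contracting each set to a single vertex therefore yields K_{5} as a minor, and since treewidth is minor-monotone, tw(G) ≥ tw(K_{5}) = 4. Therefore the treewidth is 4.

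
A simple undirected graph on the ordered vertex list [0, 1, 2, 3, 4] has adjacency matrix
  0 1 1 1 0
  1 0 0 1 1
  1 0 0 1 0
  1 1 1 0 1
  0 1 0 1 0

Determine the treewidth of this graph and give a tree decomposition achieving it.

Every bag has size at most 3, so the width is 3 − 1 = 2 and tw(G) ≤ 2. For the lower bound, the 3 vertices {0, 1, 3} are pairwise adjacent, and any tree decomposition puts a clique entirely inside one bag — forcing width ≥ 2. Combining the bounds, tw(G) = 2.

Treewidth 2.
One such decomposition:
Bags: B1 = {0, 1, 3}  B2 = {1, 3, 4}  B3 = {0, 2, 3}
Tree: B1–B2, B1–B3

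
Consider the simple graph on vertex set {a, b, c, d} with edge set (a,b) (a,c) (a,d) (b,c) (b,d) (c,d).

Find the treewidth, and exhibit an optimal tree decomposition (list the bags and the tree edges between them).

Treewidth 3.
Bags: B1 = {a, b, c, d}
Tree: (single bag)

With just one bag of size 4, the width is 4 − 1 = 3, so tw(G) ≤ 3. Conversely, {a, b, c, d} is a clique of size 4, and the vertices of any clique must share a bag in every tree decomposition; so some bag has ≥ 4 vertices and tw(G) ≥ 3. Combining the bounds, tw(G) = 3.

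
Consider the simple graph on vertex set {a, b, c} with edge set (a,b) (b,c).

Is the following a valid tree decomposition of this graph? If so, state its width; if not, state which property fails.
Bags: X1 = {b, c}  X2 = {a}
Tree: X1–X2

A tree decomposition must satisfy three properties: every vertex lies in some bag; for every edge, both endpoints lie together in some bag; and for every vertex, the bags containing it form a connected subtree. Here edge (b,a) lies in no bag, so the decomposition is invalid.

No — edge (b,a) lies in no bag.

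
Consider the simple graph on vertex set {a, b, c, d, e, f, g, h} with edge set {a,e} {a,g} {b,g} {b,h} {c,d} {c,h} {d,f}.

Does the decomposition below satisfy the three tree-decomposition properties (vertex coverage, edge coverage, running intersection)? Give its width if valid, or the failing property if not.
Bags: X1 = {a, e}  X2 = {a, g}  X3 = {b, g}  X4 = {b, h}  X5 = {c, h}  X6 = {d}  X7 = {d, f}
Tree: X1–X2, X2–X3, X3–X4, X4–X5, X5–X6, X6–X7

A tree decomposition must satisfy three properties: every vertex lies in some bag; for every edge, both endpoints lie together in some bag; and for every vertex, the bags containing it form a connected subtree. Here edge (c,d) lies in no bag, so the decomposition is invalid.

No — edge (c,d) lies in no bag.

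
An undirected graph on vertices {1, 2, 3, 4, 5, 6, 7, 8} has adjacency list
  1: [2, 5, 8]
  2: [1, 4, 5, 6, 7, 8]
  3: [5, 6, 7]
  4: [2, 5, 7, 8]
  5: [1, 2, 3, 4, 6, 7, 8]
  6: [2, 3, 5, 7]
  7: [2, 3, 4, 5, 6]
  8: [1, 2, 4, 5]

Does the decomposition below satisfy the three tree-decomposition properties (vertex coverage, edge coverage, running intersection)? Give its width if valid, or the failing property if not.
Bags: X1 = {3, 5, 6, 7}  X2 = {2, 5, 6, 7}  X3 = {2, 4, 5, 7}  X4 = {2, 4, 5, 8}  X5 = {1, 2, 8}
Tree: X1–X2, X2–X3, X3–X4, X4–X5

A tree decomposition must satisfy three properties: every vertex lies in some bag; for every edge, both endpoints lie together in some bag; and for every vertex, the bags containing it form a connected subtree. Here edge (5,1) lies in no bag, so the decomposition is invalid.

No — edge (5,1) lies in no bag.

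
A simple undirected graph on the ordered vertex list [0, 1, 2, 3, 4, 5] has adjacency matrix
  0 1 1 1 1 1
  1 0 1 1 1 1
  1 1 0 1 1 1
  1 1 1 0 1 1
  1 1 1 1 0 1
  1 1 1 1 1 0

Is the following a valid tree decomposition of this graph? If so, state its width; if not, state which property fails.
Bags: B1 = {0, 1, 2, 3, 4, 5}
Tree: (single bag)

Checking the three conditions: (i) the bags cover all of {0, 1, 2, 3, 4, 5}; (ii) for each edge, some bag contains both endpoints; (iii) the bags containing any fixed vertex form a subtree. All hold, so the decomposition is valid with width 6 − 1 = 5.

Yes; width 5.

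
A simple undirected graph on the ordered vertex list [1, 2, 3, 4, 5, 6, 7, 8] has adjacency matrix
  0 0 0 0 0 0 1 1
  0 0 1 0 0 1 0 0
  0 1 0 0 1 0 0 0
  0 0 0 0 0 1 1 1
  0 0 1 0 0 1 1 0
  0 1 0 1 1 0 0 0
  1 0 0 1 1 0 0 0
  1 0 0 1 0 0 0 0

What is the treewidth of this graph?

2

A width-2 tree decomposition is:
Bags: B1 = {2, 3, 5}  B2 = {2, 5, 6}  B3 = {5, 6, 7}  B4 = {4, 6, 7}  B5 = {1, 4, 7}  B6 = {1, 4, 8}
Tree: B1–B2, B2–B3, B3–B4, B4–B5, B5–B6
The largest bag has 3 vertices, giving width 2; this decomposition certifies tw(G) ≤ 2. The edges 3–2–6–5–3 form a cycle, so G is not a tree and its treewidth is at least 2. Combining the bounds, tw(G) = 2.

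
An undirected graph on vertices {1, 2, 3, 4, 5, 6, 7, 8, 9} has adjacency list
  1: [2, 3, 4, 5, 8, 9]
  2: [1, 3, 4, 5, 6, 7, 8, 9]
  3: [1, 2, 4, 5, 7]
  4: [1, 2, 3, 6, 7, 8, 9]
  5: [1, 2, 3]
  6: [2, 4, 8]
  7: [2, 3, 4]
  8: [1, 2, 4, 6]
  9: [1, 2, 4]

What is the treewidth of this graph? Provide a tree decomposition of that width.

Every bag has size at most 4, so the width is 4 − 1 = 3 and tw(G) ≤ 3. Conversely, {1, 2, 4, 8} is a clique of size 4, and the vertices of any clique must share a bag in every tree decomposition; so some bag has ≥ 4 vertices and tw(G) ≥ 3. Therefore the treewidth is 3.

Treewidth 3.
One such decomposition:
Bags: B1 = {1, 2, 3, 4}  B2 = {2, 3, 4, 7}  B3 = {1, 2, 4, 8}  B4 = {2, 4, 6, 8}  B5 = {1, 2, 4, 9}  B6 = {1, 2, 3, 5}
Tree: B1–B2, B1–B3, B3–B4, B1–B5, B1–B6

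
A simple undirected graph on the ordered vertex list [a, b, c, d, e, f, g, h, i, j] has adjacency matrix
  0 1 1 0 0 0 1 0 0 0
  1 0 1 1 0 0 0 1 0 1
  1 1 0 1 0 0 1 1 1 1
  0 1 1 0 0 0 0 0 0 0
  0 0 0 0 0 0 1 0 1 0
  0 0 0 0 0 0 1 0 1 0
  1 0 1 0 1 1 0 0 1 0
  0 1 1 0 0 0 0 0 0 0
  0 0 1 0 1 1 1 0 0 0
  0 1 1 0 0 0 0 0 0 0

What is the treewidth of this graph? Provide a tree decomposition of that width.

Treewidth 2.
One optimal decomposition is:
Bags: B1 = {a, c, g}  B2 = {a, b, c}  B3 = {c, g, i}  B4 = {b, c, j}  B5 = {f, g, i}  B6 = {e, g, i}  B7 = {b, c, h}  B8 = {b, c, d}
Tree: B1–B2, B1–B3, B2–B4, B3–B5, B5–B6, B4–B7, B4–B8

Every bag has size at most 3, so the width is 3 − 1 = 2 and tw(G) ≤ 2. Conversely, {e, g, i} is a clique of size 3, and the vertices of any clique must share a bag in every tree decomposition; so some bag has ≥ 3 vertices and tw(G) ≥ 2. The upper and lower bounds meet at 2, so that is the treewidth.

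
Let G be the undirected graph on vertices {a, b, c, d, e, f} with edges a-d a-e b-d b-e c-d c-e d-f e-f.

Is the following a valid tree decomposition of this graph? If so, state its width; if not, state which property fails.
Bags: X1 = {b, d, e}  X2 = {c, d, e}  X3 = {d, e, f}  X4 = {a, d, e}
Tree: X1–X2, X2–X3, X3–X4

Yes; width 2.

Every vertex of G appears in some bag (union = {a, b, c, d, e, f}); every edge is covered by a bag; and for each vertex v the set of bags containing v is connected in the bag tree. The decomposition is therefore valid. The largest bag has 3 vertices, so the width is 2.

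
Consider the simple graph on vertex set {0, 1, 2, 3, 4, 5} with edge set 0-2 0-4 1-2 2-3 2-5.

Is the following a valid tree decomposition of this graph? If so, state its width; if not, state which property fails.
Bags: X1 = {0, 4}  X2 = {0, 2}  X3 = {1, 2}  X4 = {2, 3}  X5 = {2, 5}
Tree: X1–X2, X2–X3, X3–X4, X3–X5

Yes; width 1.

Vertex coverage: the bags together contain {0, 1, 2, 3, 4, 5}, the full vertex set. Edge coverage: each edge of G has both endpoints in at least one bag. Running intersection: for every vertex, the bags containing it form a connected subtree. All three properties hold, so this is a valid tree decomposition of width max|bag| − 1 = 1, and hence tw(G) ≤ 1.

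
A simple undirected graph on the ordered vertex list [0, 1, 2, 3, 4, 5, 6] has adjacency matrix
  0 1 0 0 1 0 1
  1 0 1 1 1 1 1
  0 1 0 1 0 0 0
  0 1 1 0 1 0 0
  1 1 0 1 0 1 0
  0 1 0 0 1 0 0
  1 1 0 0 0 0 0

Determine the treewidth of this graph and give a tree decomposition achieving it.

Every bag has size at most 3, so the width is 3 − 1 = 2 and tw(G) ≤ 2. For the lower bound, the 3 vertices {1, 2, 3} are pairwise adjacent, and any tree decomposition puts a clique entirely inside one bag — forcing width ≥ 2. The upper and lower bounds meet at 2, so that is the treewidth.

Treewidth 2.
Bags: B1 = {0, 1, 4}  B2 = {1, 3, 4}  B3 = {1, 4, 5}  B4 = {0, 1, 6}  B5 = {1, 2, 3}
Tree: B1–B2, B1–B3, B1–B4, B2–B5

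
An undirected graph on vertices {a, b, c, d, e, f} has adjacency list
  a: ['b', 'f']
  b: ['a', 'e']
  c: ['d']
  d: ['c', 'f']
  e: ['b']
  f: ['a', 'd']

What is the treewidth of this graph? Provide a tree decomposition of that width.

Treewidth 1.
One such decomposition:
Bags: B1 = {c, d}  B2 = {d, f}  B3 = {a, f}  B4 = {a, b}  B5 = {b, e}
Tree: B1–B2, B2–B3, B3–B4, B4–B5

Every bag has size at most 2, so the width is 2 − 1 = 1 and tw(G) ≤ 1. G has an edge, so its treewidth is at least 1. Combining the bounds, tw(G) = 1.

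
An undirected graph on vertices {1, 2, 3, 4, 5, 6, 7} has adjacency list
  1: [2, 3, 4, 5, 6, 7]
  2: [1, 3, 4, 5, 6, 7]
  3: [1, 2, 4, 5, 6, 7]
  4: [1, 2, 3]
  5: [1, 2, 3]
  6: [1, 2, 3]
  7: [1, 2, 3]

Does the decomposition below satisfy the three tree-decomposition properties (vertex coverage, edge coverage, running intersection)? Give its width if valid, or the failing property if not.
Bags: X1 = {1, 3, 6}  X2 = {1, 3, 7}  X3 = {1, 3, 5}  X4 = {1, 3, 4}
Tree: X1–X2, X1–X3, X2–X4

A tree decomposition must satisfy three properties: every vertex lies in some bag; for every edge, both endpoints lie together in some bag; and for every vertex, the bags containing it form a connected subtree. Here vertex 2 appears in no bag, so the decomposition is invalid.

No — vertex 2 appears in no bag.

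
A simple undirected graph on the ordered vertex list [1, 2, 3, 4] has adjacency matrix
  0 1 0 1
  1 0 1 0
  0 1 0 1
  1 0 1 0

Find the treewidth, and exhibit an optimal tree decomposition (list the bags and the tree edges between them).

Treewidth 2.
One optimal decomposition is:
Bags: B1 = {2, 3, 4}  B2 = {1, 2, 4}
Tree: B1–B2

The largest bag has 3 vertices, giving width 2; this decomposition certifies tw(G) ≤ 2. Since 2–3–4–1–2 is a cycle in G, G is not acyclic. Forests are exactly the graphs of treewidth ≤ 1, so tw(G) ≥ 2. Combining the bounds, tw(G) = 2.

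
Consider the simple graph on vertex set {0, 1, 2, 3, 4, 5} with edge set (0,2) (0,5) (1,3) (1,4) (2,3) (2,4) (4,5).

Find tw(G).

A width-2 tree decomposition is:
Bags: B1 = {1, 3, 4}  B2 = {2, 3, 4}  B3 = {2, 4, 5}  B4 = {0, 2, 5}
Tree: B1–B2, B2–B3, B3–B4
Every bag has size at most 3, so the width is 3 − 1 = 2 and tw(G) ≤ 2. For the lower bound, G contains the cycle 1–3–2–4–1, so G is not a forest; only forests have treewidth ≤ 1, hence tw(G) ≥ 2. Combining the bounds, tw(G) = 2.

2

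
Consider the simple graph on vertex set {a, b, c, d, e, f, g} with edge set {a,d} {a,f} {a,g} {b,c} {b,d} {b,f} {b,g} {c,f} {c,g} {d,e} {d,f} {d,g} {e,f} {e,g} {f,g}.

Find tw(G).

3

A width-3 tree decomposition is:
Bags: B1 = {d, e, f, g}  B2 = {b, d, f, g}  B3 = {a, d, f, g}  B4 = {b, c, f, g}
Tree: B1–B2, B2–B3, B2–B4
Every bag has size at most 4, so the width is 4 − 1 = 3 and tw(G) ≤ 3. Conversely, {d, e, f, g} is a clique of size 4, and the vertices of any clique must share a bag in every tree decomposition; so some bag has ≥ 4 vertices and tw(G) ≥ 3. Combining the bounds, tw(G) = 3.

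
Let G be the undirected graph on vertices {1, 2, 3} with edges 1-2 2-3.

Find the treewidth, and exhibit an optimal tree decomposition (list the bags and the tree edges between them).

Treewidth 1.
One optimal decomposition is:
Bags: B1 = {1, 2}  B2 = {2, 3}
Tree: B1–B2

Every bag has size at most 2, so the width is 2 − 1 = 1 and tw(G) ≤ 1. G has an edge, so its treewidth is at least 1. Hence tw(G) = 1 exactly.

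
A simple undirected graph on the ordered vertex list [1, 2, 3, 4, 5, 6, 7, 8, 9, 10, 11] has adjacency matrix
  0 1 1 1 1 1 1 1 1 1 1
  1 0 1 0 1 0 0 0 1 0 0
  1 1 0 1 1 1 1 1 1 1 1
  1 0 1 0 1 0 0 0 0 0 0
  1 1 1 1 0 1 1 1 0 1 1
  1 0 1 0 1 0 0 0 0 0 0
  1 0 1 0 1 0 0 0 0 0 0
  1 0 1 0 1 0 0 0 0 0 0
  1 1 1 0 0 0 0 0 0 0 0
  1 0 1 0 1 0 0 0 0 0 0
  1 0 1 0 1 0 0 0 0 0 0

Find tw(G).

A width-3 tree decomposition is:
Bags: B1 = {1, 3, 5, 8}  B2 = {1, 3, 5, 6}  B3 = {1, 3, 5, 7}  B4 = {1, 3, 4, 5}  B5 = {1, 2, 3, 5}  B6 = {1, 3, 5, 11}  B7 = {1, 3, 5, 10}  B8 = {1, 2, 3, 9}
Tree: B1–B2, B2–B3, B1–B4, B3–B5, B2–B6, B5–B7, B5–B8
Each bag holds 4 vertices, so the decomposition has width 3, which upper-bounds the treewidth. For the lower bound, the 4 vertices {1, 2, 3, 9} are pairwise adjacent, and any tree decomposition puts a clique entirely inside one bag — forcing width ≥ 3. The upper and lower bounds meet at 3, so that is the treewidth.

3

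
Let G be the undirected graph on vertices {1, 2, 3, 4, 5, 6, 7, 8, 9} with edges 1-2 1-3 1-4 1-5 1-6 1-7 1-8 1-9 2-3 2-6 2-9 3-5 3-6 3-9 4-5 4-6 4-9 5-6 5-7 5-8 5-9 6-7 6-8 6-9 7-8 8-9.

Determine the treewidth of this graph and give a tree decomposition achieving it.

Every bag has size at most 5, so the width is 5 − 1 = 4 and tw(G) ≤ 4. Conversely, {1, 2, 3, 6, 9} is a clique of size 5, and the vertices of any clique must share a bag in every tree decomposition; so some bag has ≥ 5 vertices and tw(G) ≥ 4. Therefore the treewidth is 4.

Treewidth 4.
One such decomposition:
Bags: B1 = {1, 3, 5, 6, 9}  B2 = {1, 5, 6, 8, 9}  B3 = {1, 2, 3, 6, 9}  B4 = {1, 4, 5, 6, 9}  B5 = {1, 5, 6, 7, 8}
Tree: B1–B2, B1–B3, B1–B4, B2–B5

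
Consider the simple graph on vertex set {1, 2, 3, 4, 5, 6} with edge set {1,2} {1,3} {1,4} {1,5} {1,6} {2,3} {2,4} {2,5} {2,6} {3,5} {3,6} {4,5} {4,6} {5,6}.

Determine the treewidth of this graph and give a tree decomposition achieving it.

Treewidth 4.
One such decomposition:
Bags: B1 = {1, 2, 4, 5, 6}  B2 = {1, 2, 3, 5, 6}
Tree: B1–B2

The largest bag has 5 vertices, giving width 4; this decomposition certifies tw(G) ≤ 4. On the other hand G contains the 5-clique {1, 2, 3, 5, 6}. A clique must lie in a single bag of any decomposition, so no decomposition can have width below 4. The upper and lower bounds meet at 4, so that is the treewidth.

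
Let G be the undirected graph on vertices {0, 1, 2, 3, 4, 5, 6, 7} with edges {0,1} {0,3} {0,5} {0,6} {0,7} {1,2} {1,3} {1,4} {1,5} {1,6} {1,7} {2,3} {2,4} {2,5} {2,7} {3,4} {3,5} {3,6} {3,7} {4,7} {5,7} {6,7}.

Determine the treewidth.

A width-4 tree decomposition is:
Bags: B1 = {0, 1, 3, 5, 7}  B2 = {0, 1, 3, 6, 7}  B3 = {1, 2, 3, 5, 7}  B4 = {1, 2, 3, 4, 7}
Tree: B1–B2, B1–B3, B3–B4
Each bag holds 5 vertices, so the decomposition has width 4, which upper-bounds the treewidth. On the other hand G contains the 5-clique {0, 1, 3, 5, 7}. A clique must lie in a single bag of any decomposition, so no decomposition can have width below 4. Hence tw(G) = 4 exactly.

4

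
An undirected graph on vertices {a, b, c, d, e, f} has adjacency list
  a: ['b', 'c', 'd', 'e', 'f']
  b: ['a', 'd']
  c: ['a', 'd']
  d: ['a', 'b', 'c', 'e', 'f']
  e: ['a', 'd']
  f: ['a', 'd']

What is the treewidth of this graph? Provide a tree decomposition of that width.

Each bag holds 3 vertices, so the decomposition has width 2, which upper-bounds the treewidth. Conversely, {a, d, e} is a clique of size 3, and the vertices of any clique must share a bag in every tree decomposition; so some bag has ≥ 3 vertices and tw(G) ≥ 2. The upper and lower bounds meet at 2, so that is the treewidth.

Treewidth 2.
One optimal decomposition is:
Bags: B1 = {a, d, e}  B2 = {a, d, f}  B3 = {a, c, d}  B4 = {a, b, d}
Tree: B1–B2, B1–B3, B3–B4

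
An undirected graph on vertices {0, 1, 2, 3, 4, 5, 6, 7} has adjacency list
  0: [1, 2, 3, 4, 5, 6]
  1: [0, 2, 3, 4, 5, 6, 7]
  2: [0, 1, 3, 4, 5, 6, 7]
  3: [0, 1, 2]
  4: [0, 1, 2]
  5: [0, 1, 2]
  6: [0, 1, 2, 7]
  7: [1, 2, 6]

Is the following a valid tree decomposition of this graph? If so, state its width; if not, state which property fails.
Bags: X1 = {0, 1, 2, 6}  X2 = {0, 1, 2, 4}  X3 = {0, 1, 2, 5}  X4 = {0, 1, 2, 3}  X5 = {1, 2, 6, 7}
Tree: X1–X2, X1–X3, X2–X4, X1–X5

Yes; width 3.

Vertex coverage: the bags together contain {0, 1, 2, 3, 4, 5, 6, 7}, the full vertex set. Edge coverage: each edge of G has both endpoints in at least one bag. Running intersection: for every vertex, the bags containing it form a connected subtree. All three properties hold, so this is a valid tree decomposition of width max|bag| − 1 = 3, and hence tw(G) ≤ 3.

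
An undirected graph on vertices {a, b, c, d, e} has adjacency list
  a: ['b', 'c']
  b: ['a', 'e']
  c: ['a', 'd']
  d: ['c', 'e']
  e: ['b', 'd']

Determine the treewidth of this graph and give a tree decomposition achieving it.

The largest bag has 3 vertices, giving width 2; this decomposition certifies tw(G) ≤ 2. Since d–c–a–b–e–d is a cycle in G, G is not acyclic. Forests are exactly the graphs of treewidth ≤ 1, so tw(G) ≥ 2. Combining the bounds, tw(G) = 2.

Treewidth 2.
One such decomposition:
Bags: B1 = {a, c, d}  B2 = {a, b, d}  B3 = {b, d, e}
Tree: B1–B2, B2–B3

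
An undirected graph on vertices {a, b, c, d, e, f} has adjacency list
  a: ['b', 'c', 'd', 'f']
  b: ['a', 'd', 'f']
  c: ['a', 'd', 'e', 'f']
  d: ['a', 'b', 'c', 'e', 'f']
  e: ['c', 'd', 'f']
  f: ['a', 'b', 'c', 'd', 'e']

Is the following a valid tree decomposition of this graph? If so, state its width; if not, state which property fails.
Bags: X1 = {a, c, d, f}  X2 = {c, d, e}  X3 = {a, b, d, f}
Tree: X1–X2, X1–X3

A tree decomposition must satisfy three properties: every vertex lies in some bag; for every edge, both endpoints lie together in some bag; and for every vertex, the bags containing it form a connected subtree. Here edge (f,e) lies in no bag, so the decomposition is invalid.

No — edge (f,e) lies in no bag.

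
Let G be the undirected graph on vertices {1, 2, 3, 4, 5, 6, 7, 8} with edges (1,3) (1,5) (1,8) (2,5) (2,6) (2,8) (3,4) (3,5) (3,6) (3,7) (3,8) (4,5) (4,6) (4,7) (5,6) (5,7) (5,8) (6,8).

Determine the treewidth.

A width-3 tree decomposition is:
Bags: B1 = {1, 3, 5, 8}  B2 = {3, 5, 6, 8}  B3 = {3, 4, 5, 6}  B4 = {2, 5, 6, 8}  B5 = {3, 4, 5, 7}
Tree: B1–B2, B2–B3, B2–B4, B3–B5
The largest bag has 4 vertices, giving width 3; this decomposition certifies tw(G) ≤ 3. Conversely, {2, 5, 6, 8} is a clique of size 4, and the vertices of any clique must share a bag in every tree decomposition; so some bag has ≥ 4 vertices and tw(G) ≥ 3. Hence tw(G) = 3 exactly.

3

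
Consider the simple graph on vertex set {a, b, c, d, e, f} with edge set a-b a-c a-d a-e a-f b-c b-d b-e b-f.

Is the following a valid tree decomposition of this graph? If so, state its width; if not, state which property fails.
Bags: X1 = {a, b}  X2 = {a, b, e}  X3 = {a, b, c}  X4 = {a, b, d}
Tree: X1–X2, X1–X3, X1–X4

No — vertex f appears in no bag.

A tree decomposition must satisfy three properties: every vertex lies in some bag; for every edge, both endpoints lie together in some bag; and for every vertex, the bags containing it form a connected subtree. Here vertex f appears in no bag, so the decomposition is invalid.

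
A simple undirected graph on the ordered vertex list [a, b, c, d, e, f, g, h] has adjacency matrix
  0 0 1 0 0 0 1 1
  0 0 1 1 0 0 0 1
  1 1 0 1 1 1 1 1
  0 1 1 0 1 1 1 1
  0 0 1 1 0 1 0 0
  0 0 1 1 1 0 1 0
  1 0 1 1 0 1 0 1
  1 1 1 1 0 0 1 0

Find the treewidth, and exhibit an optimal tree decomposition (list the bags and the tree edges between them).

Every bag has size at most 4, so the width is 4 − 1 = 3 and tw(G) ≤ 3. For the lower bound, the 4 vertices {c, d, g, h} are pairwise adjacent, and any tree decomposition puts a clique entirely inside one bag — forcing width ≥ 3. Combining the bounds, tw(G) = 3.

Treewidth 3.
One such decomposition:
Bags: B1 = {c, d, g, h}  B2 = {c, d, f, g}  B3 = {a, c, g, h}  B4 = {b, c, d, h}  B5 = {c, d, e, f}
Tree: B1–B2, B1–B3, B1–B4, B2–B5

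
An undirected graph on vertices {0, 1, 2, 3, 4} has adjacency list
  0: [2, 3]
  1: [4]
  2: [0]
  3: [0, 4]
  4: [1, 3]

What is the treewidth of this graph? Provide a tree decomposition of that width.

Treewidth 1.
One such decomposition:
Bags: B1 = {1, 4}  B2 = {3, 4}  B3 = {0, 3}  B4 = {0, 2}
Tree: B1–B2, B2–B3, B3–B4

Every bag has size at most 2, so the width is 2 − 1 = 1 and tw(G) ≤ 1. Since G has at least one edge (e.g. 1–4), it is not an edgeless graph, so tw(G) ≥ 1. Hence tw(G) = 1 exactly.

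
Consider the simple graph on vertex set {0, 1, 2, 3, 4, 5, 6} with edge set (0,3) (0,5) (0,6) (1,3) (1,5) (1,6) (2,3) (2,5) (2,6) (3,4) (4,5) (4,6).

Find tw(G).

A width-3 tree decomposition is:
Bags: B1 = {1, 3, 5, 6}  B2 = {0, 3, 5, 6}  B3 = {2, 3, 5, 6}  B4 = {3, 4, 5, 6}
Tree: B1–B2, B2–B3, B3–B4
Every bag has size at most 4, so the width is 4 − 1 = 3 and tw(G) ≤ 3. For the lower bound: the 4 vertex sets {1,3}, {0,6}, {5}, {2} are disjoint, each induces a connected subgraph, and every pair is joined by at least one edge of G. Contracting each set to a single vertex therefore yields K_{4} as a minor, and since treewidth is minor-monotone, tw(G) ≥ tw(K_{4}) = 3. Therefore the treewidth is 3.

3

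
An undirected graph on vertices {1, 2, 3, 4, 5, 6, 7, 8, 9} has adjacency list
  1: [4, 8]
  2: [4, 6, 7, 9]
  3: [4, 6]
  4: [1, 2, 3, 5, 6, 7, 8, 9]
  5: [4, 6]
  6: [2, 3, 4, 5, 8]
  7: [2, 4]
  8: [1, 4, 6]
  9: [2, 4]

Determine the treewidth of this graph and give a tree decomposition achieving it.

Treewidth 2.
Bags: B1 = {1, 4, 8}  B2 = {4, 6, 8}  B3 = {2, 4, 6}  B4 = {2, 4, 7}  B5 = {2, 4, 9}  B6 = {4, 5, 6}  B7 = {3, 4, 6}
Tree: B1–B2, B2–B3, B3–B4, B4–B5, B3–B6, B6–B7

The largest bag has 3 vertices, giving width 2; this decomposition certifies tw(G) ≤ 2. On the other hand G contains the 3-clique {1, 4, 8}. A clique must lie in a single bag of any decomposition, so no decomposition can have width below 2. Therefore the treewidth is 2.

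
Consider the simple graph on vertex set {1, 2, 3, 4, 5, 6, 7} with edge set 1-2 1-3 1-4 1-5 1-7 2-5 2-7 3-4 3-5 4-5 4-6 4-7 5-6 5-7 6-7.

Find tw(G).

3

A width-3 tree decomposition is:
Bags: B1 = {1, 4, 5, 7}  B2 = {1, 2, 5, 7}  B3 = {1, 3, 4, 5}  B4 = {4, 5, 6, 7}
Tree: B1–B2, B1–B3, B1–B4
Every bag has size at most 4, so the width is 4 − 1 = 3 and tw(G) ≤ 3. For the lower bound, the 4 vertices {1, 2, 5, 7} are pairwise adjacent, and any tree decomposition puts a clique entirely inside one bag — forcing width ≥ 3. Hence tw(G) = 3 exactly.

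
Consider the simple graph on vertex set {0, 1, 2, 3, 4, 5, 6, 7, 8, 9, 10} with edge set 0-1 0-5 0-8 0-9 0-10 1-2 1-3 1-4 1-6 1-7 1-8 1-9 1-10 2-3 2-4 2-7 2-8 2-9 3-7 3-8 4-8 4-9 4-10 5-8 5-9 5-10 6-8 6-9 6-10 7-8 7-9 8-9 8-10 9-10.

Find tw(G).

4

A width-4 tree decomposition is:
Bags: B1 = {1, 2, 7, 8, 9}  B2 = {1, 2, 4, 8, 9}  B3 = {1, 4, 8, 9, 10}  B4 = {0, 1, 8, 9, 10}  B5 = {1, 2, 3, 7, 8}  B6 = {0, 5, 8, 9, 10}  B7 = {1, 6, 8, 9, 10}
Tree: B1–B2, B2–B3, B3–B4, B1–B5, B4–B6, B3–B7
The largest bag has 5 vertices, giving width 4; this decomposition certifies tw(G) ≤ 4. Conversely, {1, 2, 4, 8, 9} is a clique of size 5, and the vertices of any clique must share a bag in every tree decomposition; so some bag has ≥ 5 vertices and tw(G) ≥ 4. Hence tw(G) = 4 exactly.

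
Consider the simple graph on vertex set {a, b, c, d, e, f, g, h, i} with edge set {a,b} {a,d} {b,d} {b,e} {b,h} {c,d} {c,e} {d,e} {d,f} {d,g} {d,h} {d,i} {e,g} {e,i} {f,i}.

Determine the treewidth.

A width-2 tree decomposition is:
Bags: B1 = {b, d, e}  B2 = {d, e, i}  B3 = {d, f, i}  B4 = {a, b, d}  B5 = {b, d, h}  B6 = {c, d, e}  B7 = {d, e, g}
Tree: B1–B2, B2–B3, B1–B4, B1–B5, B1–B6, B2–B7
The largest bag has 3 vertices, giving width 2; this decomposition certifies tw(G) ≤ 2. For the lower bound, the 3 vertices {a, b, d} are pairwise adjacent, and any tree decomposition puts a clique entirely inside one bag — forcing width ≥ 2. Combining the bounds, tw(G) = 2.

2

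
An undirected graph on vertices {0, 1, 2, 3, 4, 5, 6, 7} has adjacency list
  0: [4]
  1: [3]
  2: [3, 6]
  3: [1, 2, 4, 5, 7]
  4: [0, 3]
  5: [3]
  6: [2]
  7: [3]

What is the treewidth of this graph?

A width-1 tree decomposition is:
Bags: B1 = {1, 3}  B2 = {3, 4}  B3 = {3, 5}  B4 = {2, 3}  B5 = {2, 6}  B6 = {0, 4}  B7 = {3, 7}
Tree: B1–B2, B2–B3, B1–B4, B4–B5, B2–B6, B3–B7
Every bag has size at most 2, so the width is 2 − 1 = 1 and tw(G) ≤ 1. G has an edge, so its treewidth is at least 1. Combining the bounds, tw(G) = 1.

1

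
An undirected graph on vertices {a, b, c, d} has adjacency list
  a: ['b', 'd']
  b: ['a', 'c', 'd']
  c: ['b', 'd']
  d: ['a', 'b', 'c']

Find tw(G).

2

A width-2 tree decomposition is:
Bags: B1 = {a, b, d}  B2 = {b, c, d}
Tree: B1–B2
Every bag has size at most 3, so the width is 3 − 1 = 2 and tw(G) ≤ 2. On the other hand G contains the 3-clique {b, c, d}. A clique must lie in a single bag of any decomposition, so no decomposition can have width below 2. The upper and lower bounds meet at 2, so that is the treewidth.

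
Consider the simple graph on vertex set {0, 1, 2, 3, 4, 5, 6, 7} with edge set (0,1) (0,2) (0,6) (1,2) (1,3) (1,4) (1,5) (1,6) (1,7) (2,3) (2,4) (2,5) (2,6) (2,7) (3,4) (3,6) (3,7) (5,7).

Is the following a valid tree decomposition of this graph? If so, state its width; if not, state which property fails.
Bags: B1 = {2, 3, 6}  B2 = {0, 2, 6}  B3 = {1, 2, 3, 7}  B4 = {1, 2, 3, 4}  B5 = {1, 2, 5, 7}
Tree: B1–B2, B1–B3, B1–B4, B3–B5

A tree decomposition must satisfy three properties: every vertex lies in some bag; for every edge, both endpoints lie together in some bag; and for every vertex, the bags containing it form a connected subtree. Here edge (1,6) lies in no bag, so the decomposition is invalid.

No — edge (1,6) lies in no bag.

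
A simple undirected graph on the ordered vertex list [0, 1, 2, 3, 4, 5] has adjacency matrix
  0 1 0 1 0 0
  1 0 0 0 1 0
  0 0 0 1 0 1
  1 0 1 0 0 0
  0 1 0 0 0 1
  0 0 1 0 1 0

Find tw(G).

2

A width-2 tree decomposition is:
Bags: B1 = {1, 4, 5}  B2 = {0, 1, 5}  B3 = {0, 3, 5}  B4 = {2, 3, 5}
Tree: B1–B2, B2–B3, B3–B4
Each bag holds 3 vertices, so the decomposition has width 2, which upper-bounds the treewidth. Since 5–4–1–0–3–2–5 is a cycle in G, G is not acyclic. Forests are exactly the graphs of treewidth ≤ 1, so tw(G) ≥ 2. Hence tw(G) = 2 exactly.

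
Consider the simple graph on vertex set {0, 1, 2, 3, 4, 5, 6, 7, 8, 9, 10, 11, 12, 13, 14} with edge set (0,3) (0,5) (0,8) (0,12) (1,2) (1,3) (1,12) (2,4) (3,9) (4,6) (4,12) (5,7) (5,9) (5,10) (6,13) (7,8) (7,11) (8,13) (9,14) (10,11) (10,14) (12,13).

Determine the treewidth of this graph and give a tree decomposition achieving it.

Each bag holds 4 vertices, so the decomposition has width 3, which upper-bounds the treewidth. For the lower bound: the 4 vertex sets {2,4,6}, {1}, {12}, {0,3,8,13} are disjoint, each induces a connected subgraph, and every pair is joined by at least one edge of G. Contracting each set to a single vertex therefore yields K_{4} as a minor, and since treewidth is minor-monotone, tw(G) ≥ tw(K_{4}) = 3. Therefore the treewidth is 3.

Treewidth 3.
Bags: B1 = {1, 2, 4, 6}  B2 = {1, 4, 6, 12}  B3 = {1, 6, 12, 13}  B4 = {1, 3, 12, 13}  B5 = {0, 3, 12, 13}  B6 = {0, 3, 8, 13}  B7 = {0, 3, 8, 9}  B8 = {0, 5, 8, 9}  B9 = {5, 7, 8, 9}  B10 = {5, 7, 9, 14}  B11 = {5, 7, 10, 14}  B12 = {7, 10, 11, 14}
Tree: B1–B2, B2–B3, B3–B4, B4–B5, B5–B6, B6–B7, B7–B8, B8–B9, B9–B10, B10–B11, B11–B12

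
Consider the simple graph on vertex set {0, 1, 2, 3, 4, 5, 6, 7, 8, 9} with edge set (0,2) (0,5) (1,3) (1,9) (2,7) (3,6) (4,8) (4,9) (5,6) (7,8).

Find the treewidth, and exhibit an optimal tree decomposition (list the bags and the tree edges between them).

Treewidth 2.
One such decomposition:
Bags: B1 = {1, 3, 9}  B2 = {3, 4, 9}  B3 = {3, 4, 8}  B4 = {3, 7, 8}  B5 = {2, 3, 7}  B6 = {0, 2, 3}  B7 = {0, 3, 5}  B8 = {3, 5, 6}
Tree: B1–B2, B2–B3, B3–B4, B4–B5, B5–B6, B6–B7, B7–B8

Each bag holds 3 vertices, so the decomposition has width 2, which upper-bounds the treewidth. Since 3–1–9–4–8–7–2–0–5–6–3 is a cycle in G, G is not acyclic. Forests are exactly the graphs of treewidth ≤ 1, so tw(G) ≥ 2. Combining the bounds, tw(G) = 2.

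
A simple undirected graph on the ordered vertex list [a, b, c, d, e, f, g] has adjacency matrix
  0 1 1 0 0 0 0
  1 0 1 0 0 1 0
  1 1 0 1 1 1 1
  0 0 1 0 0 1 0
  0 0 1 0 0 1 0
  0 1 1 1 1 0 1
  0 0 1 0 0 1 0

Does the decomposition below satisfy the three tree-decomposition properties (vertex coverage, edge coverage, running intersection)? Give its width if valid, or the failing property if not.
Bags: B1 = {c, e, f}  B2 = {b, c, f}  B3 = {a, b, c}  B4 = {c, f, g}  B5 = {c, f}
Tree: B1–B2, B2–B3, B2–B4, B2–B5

A tree decomposition must satisfy three properties: every vertex lies in some bag; for every edge, both endpoints lie together in some bag; and for every vertex, the bags containing it form a connected subtree. Here vertex d appears in no bag, so the decomposition is invalid.

No — vertex d appears in no bag.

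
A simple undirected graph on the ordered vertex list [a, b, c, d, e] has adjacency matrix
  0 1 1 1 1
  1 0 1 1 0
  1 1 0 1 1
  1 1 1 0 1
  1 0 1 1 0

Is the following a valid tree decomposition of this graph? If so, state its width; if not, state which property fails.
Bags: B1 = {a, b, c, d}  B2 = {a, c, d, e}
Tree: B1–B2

Yes; width 3.

Vertex coverage: the bags together contain {a, b, c, d, e}, the full vertex set. Edge coverage: each edge of G has both endpoints in at least one bag. Running intersection: for every vertex, the bags containing it form a connected subtree. All three properties hold, so this is a valid tree decomposition of width max|bag| − 1 = 3, and hence tw(G) ≤ 3.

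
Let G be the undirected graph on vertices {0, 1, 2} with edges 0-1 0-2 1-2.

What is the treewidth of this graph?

2

A width-2 tree decomposition is:
Bags: B1 = {0, 1, 2}
Tree: (single bag)
A single bag containing all 3 vertices is trivially a valid decomposition of width 2. On the other hand G contains the 3-clique {0, 1, 2}. A clique must lie in a single bag of any decomposition, so no decomposition can have width below 2. Hence tw(G) = 2 exactly.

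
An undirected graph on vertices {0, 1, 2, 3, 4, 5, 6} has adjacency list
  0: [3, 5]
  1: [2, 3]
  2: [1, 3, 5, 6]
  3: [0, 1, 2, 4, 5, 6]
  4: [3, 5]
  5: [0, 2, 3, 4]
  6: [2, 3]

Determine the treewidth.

A width-2 tree decomposition is:
Bags: B1 = {1, 2, 3}  B2 = {2, 3, 6}  B3 = {2, 3, 5}  B4 = {0, 3, 5}  B5 = {3, 4, 5}
Tree: B1–B2, B1–B3, B3–B4, B4–B5
The largest bag has 3 vertices, giving width 2; this decomposition certifies tw(G) ≤ 2. Conversely, {0, 3, 5} is a clique of size 3, and the vertices of any clique must share a bag in every tree decomposition; so some bag has ≥ 3 vertices and tw(G) ≥ 2. The upper and lower bounds meet at 2, so that is the treewidth.

2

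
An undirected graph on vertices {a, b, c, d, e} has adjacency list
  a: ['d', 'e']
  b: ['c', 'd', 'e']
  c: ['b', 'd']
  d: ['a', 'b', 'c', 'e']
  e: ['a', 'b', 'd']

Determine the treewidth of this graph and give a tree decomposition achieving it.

The largest bag has 3 vertices, giving width 2; this decomposition certifies tw(G) ≤ 2. For the lower bound, the 3 vertices {a, d, e} are pairwise adjacent, and any tree decomposition puts a clique entirely inside one bag — forcing width ≥ 2. Hence tw(G) = 2 exactly.

Treewidth 2.
One such decomposition:
Bags: B1 = {b, d, e}  B2 = {b, c, d}  B3 = {a, d, e}
Tree: B1–B2, B1–B3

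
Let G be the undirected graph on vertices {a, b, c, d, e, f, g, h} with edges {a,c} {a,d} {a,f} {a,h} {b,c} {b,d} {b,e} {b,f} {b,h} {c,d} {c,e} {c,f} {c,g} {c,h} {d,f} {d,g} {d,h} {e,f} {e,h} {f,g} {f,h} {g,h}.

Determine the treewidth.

4

A width-4 tree decomposition is:
Bags: B1 = {b, c, d, f, h}  B2 = {a, c, d, f, h}  B3 = {b, c, e, f, h}  B4 = {c, d, f, g, h}
Tree: B1–B2, B1–B3, B1–B4
The largest bag has 5 vertices, giving width 4; this decomposition certifies tw(G) ≤ 4. On the other hand G contains the 5-clique {c, d, f, g, h}. A clique must lie in a single bag of any decomposition, so no decomposition can have width below 4. Therefore the treewidth is 4.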